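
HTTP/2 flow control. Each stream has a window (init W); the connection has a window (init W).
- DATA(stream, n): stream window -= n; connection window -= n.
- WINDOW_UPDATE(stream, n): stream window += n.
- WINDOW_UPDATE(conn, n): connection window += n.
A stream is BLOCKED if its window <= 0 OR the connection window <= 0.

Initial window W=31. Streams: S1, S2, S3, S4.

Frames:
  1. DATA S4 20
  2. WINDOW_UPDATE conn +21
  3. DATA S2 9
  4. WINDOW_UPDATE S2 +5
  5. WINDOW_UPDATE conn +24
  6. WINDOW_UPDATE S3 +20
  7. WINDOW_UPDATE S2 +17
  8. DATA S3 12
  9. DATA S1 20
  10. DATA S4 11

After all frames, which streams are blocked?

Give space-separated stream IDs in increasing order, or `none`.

Op 1: conn=11 S1=31 S2=31 S3=31 S4=11 blocked=[]
Op 2: conn=32 S1=31 S2=31 S3=31 S4=11 blocked=[]
Op 3: conn=23 S1=31 S2=22 S3=31 S4=11 blocked=[]
Op 4: conn=23 S1=31 S2=27 S3=31 S4=11 blocked=[]
Op 5: conn=47 S1=31 S2=27 S3=31 S4=11 blocked=[]
Op 6: conn=47 S1=31 S2=27 S3=51 S4=11 blocked=[]
Op 7: conn=47 S1=31 S2=44 S3=51 S4=11 blocked=[]
Op 8: conn=35 S1=31 S2=44 S3=39 S4=11 blocked=[]
Op 9: conn=15 S1=11 S2=44 S3=39 S4=11 blocked=[]
Op 10: conn=4 S1=11 S2=44 S3=39 S4=0 blocked=[4]

Answer: S4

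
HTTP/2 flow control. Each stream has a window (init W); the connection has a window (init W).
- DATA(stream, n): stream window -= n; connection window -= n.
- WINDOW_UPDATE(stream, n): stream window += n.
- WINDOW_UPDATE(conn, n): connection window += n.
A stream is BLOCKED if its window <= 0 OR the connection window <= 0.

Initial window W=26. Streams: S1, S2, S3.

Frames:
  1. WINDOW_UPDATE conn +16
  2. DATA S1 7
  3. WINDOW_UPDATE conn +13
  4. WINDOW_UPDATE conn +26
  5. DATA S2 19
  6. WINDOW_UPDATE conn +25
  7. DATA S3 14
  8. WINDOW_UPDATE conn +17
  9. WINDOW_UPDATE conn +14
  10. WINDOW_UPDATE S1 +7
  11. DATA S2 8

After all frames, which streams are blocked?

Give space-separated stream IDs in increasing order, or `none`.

Answer: S2

Derivation:
Op 1: conn=42 S1=26 S2=26 S3=26 blocked=[]
Op 2: conn=35 S1=19 S2=26 S3=26 blocked=[]
Op 3: conn=48 S1=19 S2=26 S3=26 blocked=[]
Op 4: conn=74 S1=19 S2=26 S3=26 blocked=[]
Op 5: conn=55 S1=19 S2=7 S3=26 blocked=[]
Op 6: conn=80 S1=19 S2=7 S3=26 blocked=[]
Op 7: conn=66 S1=19 S2=7 S3=12 blocked=[]
Op 8: conn=83 S1=19 S2=7 S3=12 blocked=[]
Op 9: conn=97 S1=19 S2=7 S3=12 blocked=[]
Op 10: conn=97 S1=26 S2=7 S3=12 blocked=[]
Op 11: conn=89 S1=26 S2=-1 S3=12 blocked=[2]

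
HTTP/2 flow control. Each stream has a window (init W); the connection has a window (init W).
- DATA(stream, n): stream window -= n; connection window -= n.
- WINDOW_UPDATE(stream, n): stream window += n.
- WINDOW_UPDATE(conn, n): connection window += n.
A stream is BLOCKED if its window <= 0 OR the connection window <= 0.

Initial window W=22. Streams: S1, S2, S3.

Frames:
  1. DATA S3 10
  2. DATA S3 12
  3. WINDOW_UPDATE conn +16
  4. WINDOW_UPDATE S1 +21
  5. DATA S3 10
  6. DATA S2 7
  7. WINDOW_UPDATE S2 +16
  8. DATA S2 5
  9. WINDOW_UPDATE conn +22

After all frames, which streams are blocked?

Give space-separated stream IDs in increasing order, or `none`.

Op 1: conn=12 S1=22 S2=22 S3=12 blocked=[]
Op 2: conn=0 S1=22 S2=22 S3=0 blocked=[1, 2, 3]
Op 3: conn=16 S1=22 S2=22 S3=0 blocked=[3]
Op 4: conn=16 S1=43 S2=22 S3=0 blocked=[3]
Op 5: conn=6 S1=43 S2=22 S3=-10 blocked=[3]
Op 6: conn=-1 S1=43 S2=15 S3=-10 blocked=[1, 2, 3]
Op 7: conn=-1 S1=43 S2=31 S3=-10 blocked=[1, 2, 3]
Op 8: conn=-6 S1=43 S2=26 S3=-10 blocked=[1, 2, 3]
Op 9: conn=16 S1=43 S2=26 S3=-10 blocked=[3]

Answer: S3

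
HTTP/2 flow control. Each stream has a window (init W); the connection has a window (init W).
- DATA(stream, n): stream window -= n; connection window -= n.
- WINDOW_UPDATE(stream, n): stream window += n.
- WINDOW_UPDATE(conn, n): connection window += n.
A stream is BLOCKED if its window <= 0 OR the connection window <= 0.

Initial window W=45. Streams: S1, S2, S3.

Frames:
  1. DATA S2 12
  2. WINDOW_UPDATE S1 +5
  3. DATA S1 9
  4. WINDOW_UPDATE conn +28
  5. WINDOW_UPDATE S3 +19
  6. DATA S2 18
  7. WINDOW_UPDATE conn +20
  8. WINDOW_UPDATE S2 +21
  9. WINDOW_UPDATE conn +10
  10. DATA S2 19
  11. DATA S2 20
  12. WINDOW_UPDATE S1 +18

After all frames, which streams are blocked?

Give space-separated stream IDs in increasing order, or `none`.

Op 1: conn=33 S1=45 S2=33 S3=45 blocked=[]
Op 2: conn=33 S1=50 S2=33 S3=45 blocked=[]
Op 3: conn=24 S1=41 S2=33 S3=45 blocked=[]
Op 4: conn=52 S1=41 S2=33 S3=45 blocked=[]
Op 5: conn=52 S1=41 S2=33 S3=64 blocked=[]
Op 6: conn=34 S1=41 S2=15 S3=64 blocked=[]
Op 7: conn=54 S1=41 S2=15 S3=64 blocked=[]
Op 8: conn=54 S1=41 S2=36 S3=64 blocked=[]
Op 9: conn=64 S1=41 S2=36 S3=64 blocked=[]
Op 10: conn=45 S1=41 S2=17 S3=64 blocked=[]
Op 11: conn=25 S1=41 S2=-3 S3=64 blocked=[2]
Op 12: conn=25 S1=59 S2=-3 S3=64 blocked=[2]

Answer: S2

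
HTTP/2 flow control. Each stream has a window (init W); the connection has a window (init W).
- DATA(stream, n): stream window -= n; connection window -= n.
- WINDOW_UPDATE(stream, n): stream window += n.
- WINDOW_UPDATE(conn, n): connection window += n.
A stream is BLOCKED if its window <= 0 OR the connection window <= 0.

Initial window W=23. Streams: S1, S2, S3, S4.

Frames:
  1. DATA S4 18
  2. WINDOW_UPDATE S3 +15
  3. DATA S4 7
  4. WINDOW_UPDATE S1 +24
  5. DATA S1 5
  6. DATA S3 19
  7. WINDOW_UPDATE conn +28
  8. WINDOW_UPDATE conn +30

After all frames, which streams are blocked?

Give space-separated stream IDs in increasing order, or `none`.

Answer: S4

Derivation:
Op 1: conn=5 S1=23 S2=23 S3=23 S4=5 blocked=[]
Op 2: conn=5 S1=23 S2=23 S3=38 S4=5 blocked=[]
Op 3: conn=-2 S1=23 S2=23 S3=38 S4=-2 blocked=[1, 2, 3, 4]
Op 4: conn=-2 S1=47 S2=23 S3=38 S4=-2 blocked=[1, 2, 3, 4]
Op 5: conn=-7 S1=42 S2=23 S3=38 S4=-2 blocked=[1, 2, 3, 4]
Op 6: conn=-26 S1=42 S2=23 S3=19 S4=-2 blocked=[1, 2, 3, 4]
Op 7: conn=2 S1=42 S2=23 S3=19 S4=-2 blocked=[4]
Op 8: conn=32 S1=42 S2=23 S3=19 S4=-2 blocked=[4]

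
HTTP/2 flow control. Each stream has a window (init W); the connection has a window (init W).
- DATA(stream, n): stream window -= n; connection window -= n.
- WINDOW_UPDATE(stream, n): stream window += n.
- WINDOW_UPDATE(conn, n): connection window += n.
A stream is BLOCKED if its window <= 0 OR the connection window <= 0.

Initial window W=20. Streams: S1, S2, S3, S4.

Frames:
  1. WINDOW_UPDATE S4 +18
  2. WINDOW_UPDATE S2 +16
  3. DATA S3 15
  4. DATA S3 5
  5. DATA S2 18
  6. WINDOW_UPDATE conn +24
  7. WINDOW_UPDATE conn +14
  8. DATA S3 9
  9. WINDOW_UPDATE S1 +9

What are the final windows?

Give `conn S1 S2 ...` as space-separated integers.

Op 1: conn=20 S1=20 S2=20 S3=20 S4=38 blocked=[]
Op 2: conn=20 S1=20 S2=36 S3=20 S4=38 blocked=[]
Op 3: conn=5 S1=20 S2=36 S3=5 S4=38 blocked=[]
Op 4: conn=0 S1=20 S2=36 S3=0 S4=38 blocked=[1, 2, 3, 4]
Op 5: conn=-18 S1=20 S2=18 S3=0 S4=38 blocked=[1, 2, 3, 4]
Op 6: conn=6 S1=20 S2=18 S3=0 S4=38 blocked=[3]
Op 7: conn=20 S1=20 S2=18 S3=0 S4=38 blocked=[3]
Op 8: conn=11 S1=20 S2=18 S3=-9 S4=38 blocked=[3]
Op 9: conn=11 S1=29 S2=18 S3=-9 S4=38 blocked=[3]

Answer: 11 29 18 -9 38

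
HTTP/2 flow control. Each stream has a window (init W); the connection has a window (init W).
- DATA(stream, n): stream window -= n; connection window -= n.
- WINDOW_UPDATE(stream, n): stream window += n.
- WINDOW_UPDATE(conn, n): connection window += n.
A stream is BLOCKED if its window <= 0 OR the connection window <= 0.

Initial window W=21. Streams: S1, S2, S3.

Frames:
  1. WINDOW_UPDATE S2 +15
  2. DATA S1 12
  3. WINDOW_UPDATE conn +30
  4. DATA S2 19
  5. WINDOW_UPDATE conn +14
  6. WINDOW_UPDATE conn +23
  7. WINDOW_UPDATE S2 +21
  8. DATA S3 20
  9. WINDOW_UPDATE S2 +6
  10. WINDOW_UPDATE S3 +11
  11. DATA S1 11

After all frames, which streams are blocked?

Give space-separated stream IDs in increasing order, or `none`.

Answer: S1

Derivation:
Op 1: conn=21 S1=21 S2=36 S3=21 blocked=[]
Op 2: conn=9 S1=9 S2=36 S3=21 blocked=[]
Op 3: conn=39 S1=9 S2=36 S3=21 blocked=[]
Op 4: conn=20 S1=9 S2=17 S3=21 blocked=[]
Op 5: conn=34 S1=9 S2=17 S3=21 blocked=[]
Op 6: conn=57 S1=9 S2=17 S3=21 blocked=[]
Op 7: conn=57 S1=9 S2=38 S3=21 blocked=[]
Op 8: conn=37 S1=9 S2=38 S3=1 blocked=[]
Op 9: conn=37 S1=9 S2=44 S3=1 blocked=[]
Op 10: conn=37 S1=9 S2=44 S3=12 blocked=[]
Op 11: conn=26 S1=-2 S2=44 S3=12 blocked=[1]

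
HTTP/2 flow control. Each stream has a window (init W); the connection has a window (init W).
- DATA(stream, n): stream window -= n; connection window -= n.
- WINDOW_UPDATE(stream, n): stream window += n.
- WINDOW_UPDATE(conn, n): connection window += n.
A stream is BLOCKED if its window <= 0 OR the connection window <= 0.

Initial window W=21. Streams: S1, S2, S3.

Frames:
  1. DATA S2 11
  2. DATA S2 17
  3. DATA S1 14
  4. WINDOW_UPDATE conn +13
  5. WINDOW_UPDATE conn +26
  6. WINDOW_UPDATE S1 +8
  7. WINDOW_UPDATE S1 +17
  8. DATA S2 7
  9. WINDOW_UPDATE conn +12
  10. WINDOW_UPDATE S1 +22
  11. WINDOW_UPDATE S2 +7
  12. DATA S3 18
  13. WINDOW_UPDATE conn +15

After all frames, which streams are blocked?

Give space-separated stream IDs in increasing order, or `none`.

Answer: S2

Derivation:
Op 1: conn=10 S1=21 S2=10 S3=21 blocked=[]
Op 2: conn=-7 S1=21 S2=-7 S3=21 blocked=[1, 2, 3]
Op 3: conn=-21 S1=7 S2=-7 S3=21 blocked=[1, 2, 3]
Op 4: conn=-8 S1=7 S2=-7 S3=21 blocked=[1, 2, 3]
Op 5: conn=18 S1=7 S2=-7 S3=21 blocked=[2]
Op 6: conn=18 S1=15 S2=-7 S3=21 blocked=[2]
Op 7: conn=18 S1=32 S2=-7 S3=21 blocked=[2]
Op 8: conn=11 S1=32 S2=-14 S3=21 blocked=[2]
Op 9: conn=23 S1=32 S2=-14 S3=21 blocked=[2]
Op 10: conn=23 S1=54 S2=-14 S3=21 blocked=[2]
Op 11: conn=23 S1=54 S2=-7 S3=21 blocked=[2]
Op 12: conn=5 S1=54 S2=-7 S3=3 blocked=[2]
Op 13: conn=20 S1=54 S2=-7 S3=3 blocked=[2]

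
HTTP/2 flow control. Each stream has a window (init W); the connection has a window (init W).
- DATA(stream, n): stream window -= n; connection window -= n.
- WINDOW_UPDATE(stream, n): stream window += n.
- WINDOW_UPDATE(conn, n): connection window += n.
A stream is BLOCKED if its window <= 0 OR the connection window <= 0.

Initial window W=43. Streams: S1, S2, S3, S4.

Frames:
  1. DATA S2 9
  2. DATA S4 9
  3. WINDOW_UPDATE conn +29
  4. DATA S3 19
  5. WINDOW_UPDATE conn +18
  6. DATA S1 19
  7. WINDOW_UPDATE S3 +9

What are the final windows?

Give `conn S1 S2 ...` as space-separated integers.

Answer: 34 24 34 33 34

Derivation:
Op 1: conn=34 S1=43 S2=34 S3=43 S4=43 blocked=[]
Op 2: conn=25 S1=43 S2=34 S3=43 S4=34 blocked=[]
Op 3: conn=54 S1=43 S2=34 S3=43 S4=34 blocked=[]
Op 4: conn=35 S1=43 S2=34 S3=24 S4=34 blocked=[]
Op 5: conn=53 S1=43 S2=34 S3=24 S4=34 blocked=[]
Op 6: conn=34 S1=24 S2=34 S3=24 S4=34 blocked=[]
Op 7: conn=34 S1=24 S2=34 S3=33 S4=34 blocked=[]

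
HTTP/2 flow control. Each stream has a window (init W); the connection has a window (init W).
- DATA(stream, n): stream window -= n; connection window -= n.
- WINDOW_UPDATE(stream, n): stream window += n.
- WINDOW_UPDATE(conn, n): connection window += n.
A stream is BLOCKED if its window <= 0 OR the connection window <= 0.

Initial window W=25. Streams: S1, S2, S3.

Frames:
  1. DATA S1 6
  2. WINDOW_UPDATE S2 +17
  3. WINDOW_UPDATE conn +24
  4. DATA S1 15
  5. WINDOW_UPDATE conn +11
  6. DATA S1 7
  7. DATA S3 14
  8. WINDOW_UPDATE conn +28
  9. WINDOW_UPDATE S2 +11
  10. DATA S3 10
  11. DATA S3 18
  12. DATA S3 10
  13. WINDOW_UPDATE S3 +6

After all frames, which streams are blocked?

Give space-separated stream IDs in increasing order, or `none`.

Op 1: conn=19 S1=19 S2=25 S3=25 blocked=[]
Op 2: conn=19 S1=19 S2=42 S3=25 blocked=[]
Op 3: conn=43 S1=19 S2=42 S3=25 blocked=[]
Op 4: conn=28 S1=4 S2=42 S3=25 blocked=[]
Op 5: conn=39 S1=4 S2=42 S3=25 blocked=[]
Op 6: conn=32 S1=-3 S2=42 S3=25 blocked=[1]
Op 7: conn=18 S1=-3 S2=42 S3=11 blocked=[1]
Op 8: conn=46 S1=-3 S2=42 S3=11 blocked=[1]
Op 9: conn=46 S1=-3 S2=53 S3=11 blocked=[1]
Op 10: conn=36 S1=-3 S2=53 S3=1 blocked=[1]
Op 11: conn=18 S1=-3 S2=53 S3=-17 blocked=[1, 3]
Op 12: conn=8 S1=-3 S2=53 S3=-27 blocked=[1, 3]
Op 13: conn=8 S1=-3 S2=53 S3=-21 blocked=[1, 3]

Answer: S1 S3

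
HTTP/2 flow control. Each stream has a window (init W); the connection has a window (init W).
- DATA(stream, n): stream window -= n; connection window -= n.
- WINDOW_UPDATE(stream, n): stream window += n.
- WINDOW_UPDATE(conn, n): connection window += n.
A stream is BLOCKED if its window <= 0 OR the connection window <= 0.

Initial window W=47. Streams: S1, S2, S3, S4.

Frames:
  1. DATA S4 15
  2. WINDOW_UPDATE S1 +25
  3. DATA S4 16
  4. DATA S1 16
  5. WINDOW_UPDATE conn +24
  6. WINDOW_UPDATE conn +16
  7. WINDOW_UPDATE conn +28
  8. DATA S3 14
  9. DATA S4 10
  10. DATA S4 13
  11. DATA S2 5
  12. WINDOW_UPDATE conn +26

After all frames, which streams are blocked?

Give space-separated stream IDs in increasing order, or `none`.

Answer: S4

Derivation:
Op 1: conn=32 S1=47 S2=47 S3=47 S4=32 blocked=[]
Op 2: conn=32 S1=72 S2=47 S3=47 S4=32 blocked=[]
Op 3: conn=16 S1=72 S2=47 S3=47 S4=16 blocked=[]
Op 4: conn=0 S1=56 S2=47 S3=47 S4=16 blocked=[1, 2, 3, 4]
Op 5: conn=24 S1=56 S2=47 S3=47 S4=16 blocked=[]
Op 6: conn=40 S1=56 S2=47 S3=47 S4=16 blocked=[]
Op 7: conn=68 S1=56 S2=47 S3=47 S4=16 blocked=[]
Op 8: conn=54 S1=56 S2=47 S3=33 S4=16 blocked=[]
Op 9: conn=44 S1=56 S2=47 S3=33 S4=6 blocked=[]
Op 10: conn=31 S1=56 S2=47 S3=33 S4=-7 blocked=[4]
Op 11: conn=26 S1=56 S2=42 S3=33 S4=-7 blocked=[4]
Op 12: conn=52 S1=56 S2=42 S3=33 S4=-7 blocked=[4]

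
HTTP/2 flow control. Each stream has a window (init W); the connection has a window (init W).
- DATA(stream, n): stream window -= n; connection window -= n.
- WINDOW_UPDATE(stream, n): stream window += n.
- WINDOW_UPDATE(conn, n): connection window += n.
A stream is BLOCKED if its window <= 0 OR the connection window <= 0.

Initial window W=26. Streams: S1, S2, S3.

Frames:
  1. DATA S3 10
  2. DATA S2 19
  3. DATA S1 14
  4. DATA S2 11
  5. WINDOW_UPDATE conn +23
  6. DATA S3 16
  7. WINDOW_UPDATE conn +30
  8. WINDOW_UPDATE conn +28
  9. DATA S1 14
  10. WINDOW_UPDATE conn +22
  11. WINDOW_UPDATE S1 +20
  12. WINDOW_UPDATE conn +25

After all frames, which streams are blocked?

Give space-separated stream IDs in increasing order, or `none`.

Op 1: conn=16 S1=26 S2=26 S3=16 blocked=[]
Op 2: conn=-3 S1=26 S2=7 S3=16 blocked=[1, 2, 3]
Op 3: conn=-17 S1=12 S2=7 S3=16 blocked=[1, 2, 3]
Op 4: conn=-28 S1=12 S2=-4 S3=16 blocked=[1, 2, 3]
Op 5: conn=-5 S1=12 S2=-4 S3=16 blocked=[1, 2, 3]
Op 6: conn=-21 S1=12 S2=-4 S3=0 blocked=[1, 2, 3]
Op 7: conn=9 S1=12 S2=-4 S3=0 blocked=[2, 3]
Op 8: conn=37 S1=12 S2=-4 S3=0 blocked=[2, 3]
Op 9: conn=23 S1=-2 S2=-4 S3=0 blocked=[1, 2, 3]
Op 10: conn=45 S1=-2 S2=-4 S3=0 blocked=[1, 2, 3]
Op 11: conn=45 S1=18 S2=-4 S3=0 blocked=[2, 3]
Op 12: conn=70 S1=18 S2=-4 S3=0 blocked=[2, 3]

Answer: S2 S3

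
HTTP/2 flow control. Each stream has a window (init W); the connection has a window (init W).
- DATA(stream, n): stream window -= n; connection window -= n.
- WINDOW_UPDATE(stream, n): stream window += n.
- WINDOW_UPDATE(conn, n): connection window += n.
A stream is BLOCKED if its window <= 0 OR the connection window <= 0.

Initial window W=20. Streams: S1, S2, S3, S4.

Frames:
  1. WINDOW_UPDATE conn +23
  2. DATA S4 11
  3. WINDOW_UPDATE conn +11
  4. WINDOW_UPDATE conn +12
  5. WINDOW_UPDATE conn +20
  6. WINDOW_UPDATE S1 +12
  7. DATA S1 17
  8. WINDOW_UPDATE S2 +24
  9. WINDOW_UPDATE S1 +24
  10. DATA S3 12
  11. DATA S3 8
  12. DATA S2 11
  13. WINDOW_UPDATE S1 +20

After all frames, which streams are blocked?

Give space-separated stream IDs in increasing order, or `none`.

Op 1: conn=43 S1=20 S2=20 S3=20 S4=20 blocked=[]
Op 2: conn=32 S1=20 S2=20 S3=20 S4=9 blocked=[]
Op 3: conn=43 S1=20 S2=20 S3=20 S4=9 blocked=[]
Op 4: conn=55 S1=20 S2=20 S3=20 S4=9 blocked=[]
Op 5: conn=75 S1=20 S2=20 S3=20 S4=9 blocked=[]
Op 6: conn=75 S1=32 S2=20 S3=20 S4=9 blocked=[]
Op 7: conn=58 S1=15 S2=20 S3=20 S4=9 blocked=[]
Op 8: conn=58 S1=15 S2=44 S3=20 S4=9 blocked=[]
Op 9: conn=58 S1=39 S2=44 S3=20 S4=9 blocked=[]
Op 10: conn=46 S1=39 S2=44 S3=8 S4=9 blocked=[]
Op 11: conn=38 S1=39 S2=44 S3=0 S4=9 blocked=[3]
Op 12: conn=27 S1=39 S2=33 S3=0 S4=9 blocked=[3]
Op 13: conn=27 S1=59 S2=33 S3=0 S4=9 blocked=[3]

Answer: S3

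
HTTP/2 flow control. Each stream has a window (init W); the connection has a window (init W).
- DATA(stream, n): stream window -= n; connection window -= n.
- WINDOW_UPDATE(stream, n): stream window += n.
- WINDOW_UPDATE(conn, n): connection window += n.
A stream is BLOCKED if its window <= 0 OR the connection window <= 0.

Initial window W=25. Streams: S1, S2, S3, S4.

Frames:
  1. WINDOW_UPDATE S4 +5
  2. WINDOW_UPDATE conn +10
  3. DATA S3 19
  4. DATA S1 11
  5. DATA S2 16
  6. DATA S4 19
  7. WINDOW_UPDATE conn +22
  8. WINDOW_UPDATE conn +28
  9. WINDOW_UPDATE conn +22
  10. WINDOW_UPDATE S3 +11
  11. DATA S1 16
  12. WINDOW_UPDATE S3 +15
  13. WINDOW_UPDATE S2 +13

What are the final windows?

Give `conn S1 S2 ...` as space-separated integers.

Op 1: conn=25 S1=25 S2=25 S3=25 S4=30 blocked=[]
Op 2: conn=35 S1=25 S2=25 S3=25 S4=30 blocked=[]
Op 3: conn=16 S1=25 S2=25 S3=6 S4=30 blocked=[]
Op 4: conn=5 S1=14 S2=25 S3=6 S4=30 blocked=[]
Op 5: conn=-11 S1=14 S2=9 S3=6 S4=30 blocked=[1, 2, 3, 4]
Op 6: conn=-30 S1=14 S2=9 S3=6 S4=11 blocked=[1, 2, 3, 4]
Op 7: conn=-8 S1=14 S2=9 S3=6 S4=11 blocked=[1, 2, 3, 4]
Op 8: conn=20 S1=14 S2=9 S3=6 S4=11 blocked=[]
Op 9: conn=42 S1=14 S2=9 S3=6 S4=11 blocked=[]
Op 10: conn=42 S1=14 S2=9 S3=17 S4=11 blocked=[]
Op 11: conn=26 S1=-2 S2=9 S3=17 S4=11 blocked=[1]
Op 12: conn=26 S1=-2 S2=9 S3=32 S4=11 blocked=[1]
Op 13: conn=26 S1=-2 S2=22 S3=32 S4=11 blocked=[1]

Answer: 26 -2 22 32 11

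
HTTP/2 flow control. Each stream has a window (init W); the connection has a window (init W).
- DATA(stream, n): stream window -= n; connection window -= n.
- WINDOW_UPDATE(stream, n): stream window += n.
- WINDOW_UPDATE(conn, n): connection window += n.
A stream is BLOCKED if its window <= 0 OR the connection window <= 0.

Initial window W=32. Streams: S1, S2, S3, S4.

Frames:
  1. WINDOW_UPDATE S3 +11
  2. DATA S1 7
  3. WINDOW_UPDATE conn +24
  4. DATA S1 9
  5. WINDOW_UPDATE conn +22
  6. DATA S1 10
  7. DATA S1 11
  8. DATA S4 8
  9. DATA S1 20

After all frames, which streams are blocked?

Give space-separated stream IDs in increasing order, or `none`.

Answer: S1

Derivation:
Op 1: conn=32 S1=32 S2=32 S3=43 S4=32 blocked=[]
Op 2: conn=25 S1=25 S2=32 S3=43 S4=32 blocked=[]
Op 3: conn=49 S1=25 S2=32 S3=43 S4=32 blocked=[]
Op 4: conn=40 S1=16 S2=32 S3=43 S4=32 blocked=[]
Op 5: conn=62 S1=16 S2=32 S3=43 S4=32 blocked=[]
Op 6: conn=52 S1=6 S2=32 S3=43 S4=32 blocked=[]
Op 7: conn=41 S1=-5 S2=32 S3=43 S4=32 blocked=[1]
Op 8: conn=33 S1=-5 S2=32 S3=43 S4=24 blocked=[1]
Op 9: conn=13 S1=-25 S2=32 S3=43 S4=24 blocked=[1]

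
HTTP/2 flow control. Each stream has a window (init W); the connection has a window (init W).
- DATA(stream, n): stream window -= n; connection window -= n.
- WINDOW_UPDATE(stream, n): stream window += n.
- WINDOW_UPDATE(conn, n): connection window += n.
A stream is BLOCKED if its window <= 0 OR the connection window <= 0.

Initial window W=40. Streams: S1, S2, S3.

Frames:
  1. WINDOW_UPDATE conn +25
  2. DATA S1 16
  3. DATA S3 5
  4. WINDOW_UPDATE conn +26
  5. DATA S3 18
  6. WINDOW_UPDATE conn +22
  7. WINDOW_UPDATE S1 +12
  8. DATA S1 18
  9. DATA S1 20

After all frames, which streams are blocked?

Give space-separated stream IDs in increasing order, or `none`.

Op 1: conn=65 S1=40 S2=40 S3=40 blocked=[]
Op 2: conn=49 S1=24 S2=40 S3=40 blocked=[]
Op 3: conn=44 S1=24 S2=40 S3=35 blocked=[]
Op 4: conn=70 S1=24 S2=40 S3=35 blocked=[]
Op 5: conn=52 S1=24 S2=40 S3=17 blocked=[]
Op 6: conn=74 S1=24 S2=40 S3=17 blocked=[]
Op 7: conn=74 S1=36 S2=40 S3=17 blocked=[]
Op 8: conn=56 S1=18 S2=40 S3=17 blocked=[]
Op 9: conn=36 S1=-2 S2=40 S3=17 blocked=[1]

Answer: S1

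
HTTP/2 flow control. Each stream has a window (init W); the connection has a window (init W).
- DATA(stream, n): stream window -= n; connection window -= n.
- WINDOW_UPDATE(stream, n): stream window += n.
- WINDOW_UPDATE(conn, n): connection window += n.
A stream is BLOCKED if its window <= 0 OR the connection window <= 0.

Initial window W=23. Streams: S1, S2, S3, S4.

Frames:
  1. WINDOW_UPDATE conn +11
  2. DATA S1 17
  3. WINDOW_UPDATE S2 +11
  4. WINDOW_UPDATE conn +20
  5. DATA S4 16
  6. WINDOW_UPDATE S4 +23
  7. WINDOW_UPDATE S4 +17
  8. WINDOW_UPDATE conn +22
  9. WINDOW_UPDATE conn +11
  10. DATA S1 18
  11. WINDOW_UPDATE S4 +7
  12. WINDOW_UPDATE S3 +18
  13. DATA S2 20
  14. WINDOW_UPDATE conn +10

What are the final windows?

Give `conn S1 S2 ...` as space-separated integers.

Answer: 26 -12 14 41 54

Derivation:
Op 1: conn=34 S1=23 S2=23 S3=23 S4=23 blocked=[]
Op 2: conn=17 S1=6 S2=23 S3=23 S4=23 blocked=[]
Op 3: conn=17 S1=6 S2=34 S3=23 S4=23 blocked=[]
Op 4: conn=37 S1=6 S2=34 S3=23 S4=23 blocked=[]
Op 5: conn=21 S1=6 S2=34 S3=23 S4=7 blocked=[]
Op 6: conn=21 S1=6 S2=34 S3=23 S4=30 blocked=[]
Op 7: conn=21 S1=6 S2=34 S3=23 S4=47 blocked=[]
Op 8: conn=43 S1=6 S2=34 S3=23 S4=47 blocked=[]
Op 9: conn=54 S1=6 S2=34 S3=23 S4=47 blocked=[]
Op 10: conn=36 S1=-12 S2=34 S3=23 S4=47 blocked=[1]
Op 11: conn=36 S1=-12 S2=34 S3=23 S4=54 blocked=[1]
Op 12: conn=36 S1=-12 S2=34 S3=41 S4=54 blocked=[1]
Op 13: conn=16 S1=-12 S2=14 S3=41 S4=54 blocked=[1]
Op 14: conn=26 S1=-12 S2=14 S3=41 S4=54 blocked=[1]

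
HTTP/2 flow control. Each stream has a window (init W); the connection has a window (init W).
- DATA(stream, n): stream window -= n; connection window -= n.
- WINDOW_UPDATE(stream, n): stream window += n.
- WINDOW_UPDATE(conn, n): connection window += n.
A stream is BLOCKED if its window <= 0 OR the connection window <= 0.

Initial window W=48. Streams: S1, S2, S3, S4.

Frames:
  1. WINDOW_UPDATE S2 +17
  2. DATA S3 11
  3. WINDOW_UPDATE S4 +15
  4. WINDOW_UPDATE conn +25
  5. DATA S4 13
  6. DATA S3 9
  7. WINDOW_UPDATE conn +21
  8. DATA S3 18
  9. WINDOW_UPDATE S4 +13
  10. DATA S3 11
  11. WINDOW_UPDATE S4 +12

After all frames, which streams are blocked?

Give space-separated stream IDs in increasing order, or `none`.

Op 1: conn=48 S1=48 S2=65 S3=48 S4=48 blocked=[]
Op 2: conn=37 S1=48 S2=65 S3=37 S4=48 blocked=[]
Op 3: conn=37 S1=48 S2=65 S3=37 S4=63 blocked=[]
Op 4: conn=62 S1=48 S2=65 S3=37 S4=63 blocked=[]
Op 5: conn=49 S1=48 S2=65 S3=37 S4=50 blocked=[]
Op 6: conn=40 S1=48 S2=65 S3=28 S4=50 blocked=[]
Op 7: conn=61 S1=48 S2=65 S3=28 S4=50 blocked=[]
Op 8: conn=43 S1=48 S2=65 S3=10 S4=50 blocked=[]
Op 9: conn=43 S1=48 S2=65 S3=10 S4=63 blocked=[]
Op 10: conn=32 S1=48 S2=65 S3=-1 S4=63 blocked=[3]
Op 11: conn=32 S1=48 S2=65 S3=-1 S4=75 blocked=[3]

Answer: S3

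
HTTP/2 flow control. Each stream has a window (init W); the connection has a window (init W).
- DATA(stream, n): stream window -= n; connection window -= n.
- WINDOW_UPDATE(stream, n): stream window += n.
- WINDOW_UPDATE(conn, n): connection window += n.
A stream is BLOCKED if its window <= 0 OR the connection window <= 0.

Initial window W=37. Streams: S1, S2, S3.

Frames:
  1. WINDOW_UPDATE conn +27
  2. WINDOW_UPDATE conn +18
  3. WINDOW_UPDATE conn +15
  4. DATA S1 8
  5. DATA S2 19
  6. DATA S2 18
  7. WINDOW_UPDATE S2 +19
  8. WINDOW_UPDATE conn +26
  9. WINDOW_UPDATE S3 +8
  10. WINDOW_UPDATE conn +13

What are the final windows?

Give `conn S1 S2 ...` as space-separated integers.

Answer: 91 29 19 45

Derivation:
Op 1: conn=64 S1=37 S2=37 S3=37 blocked=[]
Op 2: conn=82 S1=37 S2=37 S3=37 blocked=[]
Op 3: conn=97 S1=37 S2=37 S3=37 blocked=[]
Op 4: conn=89 S1=29 S2=37 S3=37 blocked=[]
Op 5: conn=70 S1=29 S2=18 S3=37 blocked=[]
Op 6: conn=52 S1=29 S2=0 S3=37 blocked=[2]
Op 7: conn=52 S1=29 S2=19 S3=37 blocked=[]
Op 8: conn=78 S1=29 S2=19 S3=37 blocked=[]
Op 9: conn=78 S1=29 S2=19 S3=45 blocked=[]
Op 10: conn=91 S1=29 S2=19 S3=45 blocked=[]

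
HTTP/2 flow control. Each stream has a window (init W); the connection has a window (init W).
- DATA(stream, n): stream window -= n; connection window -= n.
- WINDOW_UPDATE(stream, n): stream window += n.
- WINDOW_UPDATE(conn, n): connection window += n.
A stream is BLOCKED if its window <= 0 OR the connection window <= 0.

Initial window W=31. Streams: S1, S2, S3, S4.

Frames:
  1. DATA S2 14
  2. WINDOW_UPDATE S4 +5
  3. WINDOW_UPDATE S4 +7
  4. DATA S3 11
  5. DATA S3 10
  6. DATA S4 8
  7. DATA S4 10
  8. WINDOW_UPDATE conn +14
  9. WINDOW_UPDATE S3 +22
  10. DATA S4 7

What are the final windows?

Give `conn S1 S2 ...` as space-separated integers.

Op 1: conn=17 S1=31 S2=17 S3=31 S4=31 blocked=[]
Op 2: conn=17 S1=31 S2=17 S3=31 S4=36 blocked=[]
Op 3: conn=17 S1=31 S2=17 S3=31 S4=43 blocked=[]
Op 4: conn=6 S1=31 S2=17 S3=20 S4=43 blocked=[]
Op 5: conn=-4 S1=31 S2=17 S3=10 S4=43 blocked=[1, 2, 3, 4]
Op 6: conn=-12 S1=31 S2=17 S3=10 S4=35 blocked=[1, 2, 3, 4]
Op 7: conn=-22 S1=31 S2=17 S3=10 S4=25 blocked=[1, 2, 3, 4]
Op 8: conn=-8 S1=31 S2=17 S3=10 S4=25 blocked=[1, 2, 3, 4]
Op 9: conn=-8 S1=31 S2=17 S3=32 S4=25 blocked=[1, 2, 3, 4]
Op 10: conn=-15 S1=31 S2=17 S3=32 S4=18 blocked=[1, 2, 3, 4]

Answer: -15 31 17 32 18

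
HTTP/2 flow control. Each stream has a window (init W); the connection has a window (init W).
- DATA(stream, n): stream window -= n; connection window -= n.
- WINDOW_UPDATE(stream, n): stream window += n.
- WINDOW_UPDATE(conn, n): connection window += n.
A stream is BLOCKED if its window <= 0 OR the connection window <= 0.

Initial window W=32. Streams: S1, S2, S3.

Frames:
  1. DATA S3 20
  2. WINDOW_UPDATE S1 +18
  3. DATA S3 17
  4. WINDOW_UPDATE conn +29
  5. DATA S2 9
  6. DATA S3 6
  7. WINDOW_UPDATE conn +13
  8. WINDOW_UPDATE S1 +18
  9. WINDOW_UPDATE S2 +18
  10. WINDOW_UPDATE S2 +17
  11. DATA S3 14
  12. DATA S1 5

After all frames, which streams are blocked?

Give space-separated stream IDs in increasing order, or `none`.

Op 1: conn=12 S1=32 S2=32 S3=12 blocked=[]
Op 2: conn=12 S1=50 S2=32 S3=12 blocked=[]
Op 3: conn=-5 S1=50 S2=32 S3=-5 blocked=[1, 2, 3]
Op 4: conn=24 S1=50 S2=32 S3=-5 blocked=[3]
Op 5: conn=15 S1=50 S2=23 S3=-5 blocked=[3]
Op 6: conn=9 S1=50 S2=23 S3=-11 blocked=[3]
Op 7: conn=22 S1=50 S2=23 S3=-11 blocked=[3]
Op 8: conn=22 S1=68 S2=23 S3=-11 blocked=[3]
Op 9: conn=22 S1=68 S2=41 S3=-11 blocked=[3]
Op 10: conn=22 S1=68 S2=58 S3=-11 blocked=[3]
Op 11: conn=8 S1=68 S2=58 S3=-25 blocked=[3]
Op 12: conn=3 S1=63 S2=58 S3=-25 blocked=[3]

Answer: S3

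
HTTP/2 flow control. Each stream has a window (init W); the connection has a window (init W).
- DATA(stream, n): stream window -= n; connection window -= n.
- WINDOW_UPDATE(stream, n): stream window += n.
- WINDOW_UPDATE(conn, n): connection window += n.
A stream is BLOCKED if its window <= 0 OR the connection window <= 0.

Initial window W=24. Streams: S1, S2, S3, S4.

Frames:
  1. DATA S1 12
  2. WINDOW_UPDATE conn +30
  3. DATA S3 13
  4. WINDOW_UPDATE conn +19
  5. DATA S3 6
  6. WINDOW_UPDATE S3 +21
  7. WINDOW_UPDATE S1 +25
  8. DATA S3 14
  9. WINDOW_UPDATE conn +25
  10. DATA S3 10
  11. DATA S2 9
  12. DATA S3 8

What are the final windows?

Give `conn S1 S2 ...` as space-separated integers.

Answer: 26 37 15 -6 24

Derivation:
Op 1: conn=12 S1=12 S2=24 S3=24 S4=24 blocked=[]
Op 2: conn=42 S1=12 S2=24 S3=24 S4=24 blocked=[]
Op 3: conn=29 S1=12 S2=24 S3=11 S4=24 blocked=[]
Op 4: conn=48 S1=12 S2=24 S3=11 S4=24 blocked=[]
Op 5: conn=42 S1=12 S2=24 S3=5 S4=24 blocked=[]
Op 6: conn=42 S1=12 S2=24 S3=26 S4=24 blocked=[]
Op 7: conn=42 S1=37 S2=24 S3=26 S4=24 blocked=[]
Op 8: conn=28 S1=37 S2=24 S3=12 S4=24 blocked=[]
Op 9: conn=53 S1=37 S2=24 S3=12 S4=24 blocked=[]
Op 10: conn=43 S1=37 S2=24 S3=2 S4=24 blocked=[]
Op 11: conn=34 S1=37 S2=15 S3=2 S4=24 blocked=[]
Op 12: conn=26 S1=37 S2=15 S3=-6 S4=24 blocked=[3]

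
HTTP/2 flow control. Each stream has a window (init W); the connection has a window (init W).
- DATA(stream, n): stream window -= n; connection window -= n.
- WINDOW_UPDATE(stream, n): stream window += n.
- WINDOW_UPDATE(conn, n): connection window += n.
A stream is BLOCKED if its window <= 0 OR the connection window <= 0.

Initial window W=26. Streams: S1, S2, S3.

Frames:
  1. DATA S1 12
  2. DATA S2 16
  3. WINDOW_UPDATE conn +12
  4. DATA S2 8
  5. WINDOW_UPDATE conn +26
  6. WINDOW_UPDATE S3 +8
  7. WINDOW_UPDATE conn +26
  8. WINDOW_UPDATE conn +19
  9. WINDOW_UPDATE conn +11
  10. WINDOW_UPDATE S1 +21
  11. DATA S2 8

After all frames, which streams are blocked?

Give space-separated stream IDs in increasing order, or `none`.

Answer: S2

Derivation:
Op 1: conn=14 S1=14 S2=26 S3=26 blocked=[]
Op 2: conn=-2 S1=14 S2=10 S3=26 blocked=[1, 2, 3]
Op 3: conn=10 S1=14 S2=10 S3=26 blocked=[]
Op 4: conn=2 S1=14 S2=2 S3=26 blocked=[]
Op 5: conn=28 S1=14 S2=2 S3=26 blocked=[]
Op 6: conn=28 S1=14 S2=2 S3=34 blocked=[]
Op 7: conn=54 S1=14 S2=2 S3=34 blocked=[]
Op 8: conn=73 S1=14 S2=2 S3=34 blocked=[]
Op 9: conn=84 S1=14 S2=2 S3=34 blocked=[]
Op 10: conn=84 S1=35 S2=2 S3=34 blocked=[]
Op 11: conn=76 S1=35 S2=-6 S3=34 blocked=[2]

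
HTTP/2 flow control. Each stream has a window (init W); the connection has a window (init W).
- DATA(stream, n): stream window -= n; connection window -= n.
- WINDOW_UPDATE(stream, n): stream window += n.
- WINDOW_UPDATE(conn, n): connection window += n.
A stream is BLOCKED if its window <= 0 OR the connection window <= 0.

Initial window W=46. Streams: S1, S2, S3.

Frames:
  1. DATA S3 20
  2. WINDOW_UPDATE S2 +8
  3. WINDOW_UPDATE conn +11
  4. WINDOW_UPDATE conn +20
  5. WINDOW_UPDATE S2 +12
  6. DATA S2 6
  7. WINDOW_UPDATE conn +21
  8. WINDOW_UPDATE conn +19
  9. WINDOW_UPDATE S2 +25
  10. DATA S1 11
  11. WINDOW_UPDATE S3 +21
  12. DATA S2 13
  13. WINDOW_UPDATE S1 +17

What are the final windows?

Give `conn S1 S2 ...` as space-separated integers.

Answer: 67 52 72 47

Derivation:
Op 1: conn=26 S1=46 S2=46 S3=26 blocked=[]
Op 2: conn=26 S1=46 S2=54 S3=26 blocked=[]
Op 3: conn=37 S1=46 S2=54 S3=26 blocked=[]
Op 4: conn=57 S1=46 S2=54 S3=26 blocked=[]
Op 5: conn=57 S1=46 S2=66 S3=26 blocked=[]
Op 6: conn=51 S1=46 S2=60 S3=26 blocked=[]
Op 7: conn=72 S1=46 S2=60 S3=26 blocked=[]
Op 8: conn=91 S1=46 S2=60 S3=26 blocked=[]
Op 9: conn=91 S1=46 S2=85 S3=26 blocked=[]
Op 10: conn=80 S1=35 S2=85 S3=26 blocked=[]
Op 11: conn=80 S1=35 S2=85 S3=47 blocked=[]
Op 12: conn=67 S1=35 S2=72 S3=47 blocked=[]
Op 13: conn=67 S1=52 S2=72 S3=47 blocked=[]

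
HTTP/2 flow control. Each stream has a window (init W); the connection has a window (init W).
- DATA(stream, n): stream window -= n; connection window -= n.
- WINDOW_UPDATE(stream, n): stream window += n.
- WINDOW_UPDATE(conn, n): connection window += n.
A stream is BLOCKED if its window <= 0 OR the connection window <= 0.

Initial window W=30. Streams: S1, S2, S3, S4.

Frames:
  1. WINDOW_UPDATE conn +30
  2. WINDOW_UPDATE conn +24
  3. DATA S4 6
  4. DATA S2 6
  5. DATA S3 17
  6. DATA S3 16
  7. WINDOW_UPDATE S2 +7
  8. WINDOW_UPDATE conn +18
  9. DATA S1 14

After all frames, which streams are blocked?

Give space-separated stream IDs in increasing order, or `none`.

Op 1: conn=60 S1=30 S2=30 S3=30 S4=30 blocked=[]
Op 2: conn=84 S1=30 S2=30 S3=30 S4=30 blocked=[]
Op 3: conn=78 S1=30 S2=30 S3=30 S4=24 blocked=[]
Op 4: conn=72 S1=30 S2=24 S3=30 S4=24 blocked=[]
Op 5: conn=55 S1=30 S2=24 S3=13 S4=24 blocked=[]
Op 6: conn=39 S1=30 S2=24 S3=-3 S4=24 blocked=[3]
Op 7: conn=39 S1=30 S2=31 S3=-3 S4=24 blocked=[3]
Op 8: conn=57 S1=30 S2=31 S3=-3 S4=24 blocked=[3]
Op 9: conn=43 S1=16 S2=31 S3=-3 S4=24 blocked=[3]

Answer: S3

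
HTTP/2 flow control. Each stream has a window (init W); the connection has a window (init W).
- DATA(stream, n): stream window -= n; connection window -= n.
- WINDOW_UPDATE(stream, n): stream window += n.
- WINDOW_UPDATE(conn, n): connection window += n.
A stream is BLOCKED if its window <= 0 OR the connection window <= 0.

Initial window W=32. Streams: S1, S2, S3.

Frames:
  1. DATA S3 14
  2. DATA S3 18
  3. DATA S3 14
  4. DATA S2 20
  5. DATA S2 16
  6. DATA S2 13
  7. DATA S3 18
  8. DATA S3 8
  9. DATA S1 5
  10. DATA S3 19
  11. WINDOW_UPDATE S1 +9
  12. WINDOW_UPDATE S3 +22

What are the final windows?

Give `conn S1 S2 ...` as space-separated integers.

Answer: -113 36 -17 -37

Derivation:
Op 1: conn=18 S1=32 S2=32 S3=18 blocked=[]
Op 2: conn=0 S1=32 S2=32 S3=0 blocked=[1, 2, 3]
Op 3: conn=-14 S1=32 S2=32 S3=-14 blocked=[1, 2, 3]
Op 4: conn=-34 S1=32 S2=12 S3=-14 blocked=[1, 2, 3]
Op 5: conn=-50 S1=32 S2=-4 S3=-14 blocked=[1, 2, 3]
Op 6: conn=-63 S1=32 S2=-17 S3=-14 blocked=[1, 2, 3]
Op 7: conn=-81 S1=32 S2=-17 S3=-32 blocked=[1, 2, 3]
Op 8: conn=-89 S1=32 S2=-17 S3=-40 blocked=[1, 2, 3]
Op 9: conn=-94 S1=27 S2=-17 S3=-40 blocked=[1, 2, 3]
Op 10: conn=-113 S1=27 S2=-17 S3=-59 blocked=[1, 2, 3]
Op 11: conn=-113 S1=36 S2=-17 S3=-59 blocked=[1, 2, 3]
Op 12: conn=-113 S1=36 S2=-17 S3=-37 blocked=[1, 2, 3]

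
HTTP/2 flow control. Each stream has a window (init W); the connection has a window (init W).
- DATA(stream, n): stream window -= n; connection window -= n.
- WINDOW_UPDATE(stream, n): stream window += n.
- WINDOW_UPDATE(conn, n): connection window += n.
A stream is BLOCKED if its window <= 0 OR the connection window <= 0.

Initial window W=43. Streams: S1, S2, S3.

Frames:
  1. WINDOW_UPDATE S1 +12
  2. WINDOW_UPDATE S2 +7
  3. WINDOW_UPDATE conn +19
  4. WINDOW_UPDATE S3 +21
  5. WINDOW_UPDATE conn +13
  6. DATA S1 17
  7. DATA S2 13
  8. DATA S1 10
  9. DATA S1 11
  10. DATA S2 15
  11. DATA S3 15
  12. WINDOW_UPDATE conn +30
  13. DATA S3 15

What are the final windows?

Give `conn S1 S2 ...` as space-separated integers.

Answer: 9 17 22 34

Derivation:
Op 1: conn=43 S1=55 S2=43 S3=43 blocked=[]
Op 2: conn=43 S1=55 S2=50 S3=43 blocked=[]
Op 3: conn=62 S1=55 S2=50 S3=43 blocked=[]
Op 4: conn=62 S1=55 S2=50 S3=64 blocked=[]
Op 5: conn=75 S1=55 S2=50 S3=64 blocked=[]
Op 6: conn=58 S1=38 S2=50 S3=64 blocked=[]
Op 7: conn=45 S1=38 S2=37 S3=64 blocked=[]
Op 8: conn=35 S1=28 S2=37 S3=64 blocked=[]
Op 9: conn=24 S1=17 S2=37 S3=64 blocked=[]
Op 10: conn=9 S1=17 S2=22 S3=64 blocked=[]
Op 11: conn=-6 S1=17 S2=22 S3=49 blocked=[1, 2, 3]
Op 12: conn=24 S1=17 S2=22 S3=49 blocked=[]
Op 13: conn=9 S1=17 S2=22 S3=34 blocked=[]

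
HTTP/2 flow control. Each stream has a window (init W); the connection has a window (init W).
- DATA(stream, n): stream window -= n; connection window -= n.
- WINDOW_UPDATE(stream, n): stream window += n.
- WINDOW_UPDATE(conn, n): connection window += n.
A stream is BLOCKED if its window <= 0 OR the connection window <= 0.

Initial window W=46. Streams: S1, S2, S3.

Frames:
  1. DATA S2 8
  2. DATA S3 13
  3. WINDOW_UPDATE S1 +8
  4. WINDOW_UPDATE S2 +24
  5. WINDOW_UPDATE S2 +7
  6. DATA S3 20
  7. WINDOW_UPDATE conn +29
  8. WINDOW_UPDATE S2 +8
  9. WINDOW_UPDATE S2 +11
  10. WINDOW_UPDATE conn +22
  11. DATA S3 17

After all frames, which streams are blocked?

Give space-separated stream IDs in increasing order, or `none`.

Answer: S3

Derivation:
Op 1: conn=38 S1=46 S2=38 S3=46 blocked=[]
Op 2: conn=25 S1=46 S2=38 S3=33 blocked=[]
Op 3: conn=25 S1=54 S2=38 S3=33 blocked=[]
Op 4: conn=25 S1=54 S2=62 S3=33 blocked=[]
Op 5: conn=25 S1=54 S2=69 S3=33 blocked=[]
Op 6: conn=5 S1=54 S2=69 S3=13 blocked=[]
Op 7: conn=34 S1=54 S2=69 S3=13 blocked=[]
Op 8: conn=34 S1=54 S2=77 S3=13 blocked=[]
Op 9: conn=34 S1=54 S2=88 S3=13 blocked=[]
Op 10: conn=56 S1=54 S2=88 S3=13 blocked=[]
Op 11: conn=39 S1=54 S2=88 S3=-4 blocked=[3]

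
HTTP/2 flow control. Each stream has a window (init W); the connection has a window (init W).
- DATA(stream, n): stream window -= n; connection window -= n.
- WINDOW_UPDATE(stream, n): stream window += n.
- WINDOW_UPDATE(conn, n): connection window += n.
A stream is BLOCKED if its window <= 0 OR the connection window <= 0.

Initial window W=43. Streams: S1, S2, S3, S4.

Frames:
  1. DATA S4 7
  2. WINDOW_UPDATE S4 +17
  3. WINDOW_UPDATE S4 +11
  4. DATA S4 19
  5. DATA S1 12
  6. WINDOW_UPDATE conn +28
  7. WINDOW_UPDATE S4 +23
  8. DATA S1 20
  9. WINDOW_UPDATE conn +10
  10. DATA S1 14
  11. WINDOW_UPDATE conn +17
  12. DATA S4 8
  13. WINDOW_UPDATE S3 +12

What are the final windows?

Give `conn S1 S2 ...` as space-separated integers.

Op 1: conn=36 S1=43 S2=43 S3=43 S4=36 blocked=[]
Op 2: conn=36 S1=43 S2=43 S3=43 S4=53 blocked=[]
Op 3: conn=36 S1=43 S2=43 S3=43 S4=64 blocked=[]
Op 4: conn=17 S1=43 S2=43 S3=43 S4=45 blocked=[]
Op 5: conn=5 S1=31 S2=43 S3=43 S4=45 blocked=[]
Op 6: conn=33 S1=31 S2=43 S3=43 S4=45 blocked=[]
Op 7: conn=33 S1=31 S2=43 S3=43 S4=68 blocked=[]
Op 8: conn=13 S1=11 S2=43 S3=43 S4=68 blocked=[]
Op 9: conn=23 S1=11 S2=43 S3=43 S4=68 blocked=[]
Op 10: conn=9 S1=-3 S2=43 S3=43 S4=68 blocked=[1]
Op 11: conn=26 S1=-3 S2=43 S3=43 S4=68 blocked=[1]
Op 12: conn=18 S1=-3 S2=43 S3=43 S4=60 blocked=[1]
Op 13: conn=18 S1=-3 S2=43 S3=55 S4=60 blocked=[1]

Answer: 18 -3 43 55 60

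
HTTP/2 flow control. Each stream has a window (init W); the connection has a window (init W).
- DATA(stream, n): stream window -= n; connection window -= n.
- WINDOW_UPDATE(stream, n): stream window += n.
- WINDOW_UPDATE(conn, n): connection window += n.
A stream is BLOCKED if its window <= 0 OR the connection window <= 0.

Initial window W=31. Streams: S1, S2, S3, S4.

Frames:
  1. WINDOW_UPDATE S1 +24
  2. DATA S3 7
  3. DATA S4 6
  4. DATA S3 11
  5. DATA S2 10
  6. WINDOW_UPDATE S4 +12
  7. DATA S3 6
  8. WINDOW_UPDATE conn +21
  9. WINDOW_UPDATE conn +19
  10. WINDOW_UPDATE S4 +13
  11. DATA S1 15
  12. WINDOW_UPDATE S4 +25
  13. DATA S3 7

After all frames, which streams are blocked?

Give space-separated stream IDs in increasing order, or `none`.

Answer: S3

Derivation:
Op 1: conn=31 S1=55 S2=31 S3=31 S4=31 blocked=[]
Op 2: conn=24 S1=55 S2=31 S3=24 S4=31 blocked=[]
Op 3: conn=18 S1=55 S2=31 S3=24 S4=25 blocked=[]
Op 4: conn=7 S1=55 S2=31 S3=13 S4=25 blocked=[]
Op 5: conn=-3 S1=55 S2=21 S3=13 S4=25 blocked=[1, 2, 3, 4]
Op 6: conn=-3 S1=55 S2=21 S3=13 S4=37 blocked=[1, 2, 3, 4]
Op 7: conn=-9 S1=55 S2=21 S3=7 S4=37 blocked=[1, 2, 3, 4]
Op 8: conn=12 S1=55 S2=21 S3=7 S4=37 blocked=[]
Op 9: conn=31 S1=55 S2=21 S3=7 S4=37 blocked=[]
Op 10: conn=31 S1=55 S2=21 S3=7 S4=50 blocked=[]
Op 11: conn=16 S1=40 S2=21 S3=7 S4=50 blocked=[]
Op 12: conn=16 S1=40 S2=21 S3=7 S4=75 blocked=[]
Op 13: conn=9 S1=40 S2=21 S3=0 S4=75 blocked=[3]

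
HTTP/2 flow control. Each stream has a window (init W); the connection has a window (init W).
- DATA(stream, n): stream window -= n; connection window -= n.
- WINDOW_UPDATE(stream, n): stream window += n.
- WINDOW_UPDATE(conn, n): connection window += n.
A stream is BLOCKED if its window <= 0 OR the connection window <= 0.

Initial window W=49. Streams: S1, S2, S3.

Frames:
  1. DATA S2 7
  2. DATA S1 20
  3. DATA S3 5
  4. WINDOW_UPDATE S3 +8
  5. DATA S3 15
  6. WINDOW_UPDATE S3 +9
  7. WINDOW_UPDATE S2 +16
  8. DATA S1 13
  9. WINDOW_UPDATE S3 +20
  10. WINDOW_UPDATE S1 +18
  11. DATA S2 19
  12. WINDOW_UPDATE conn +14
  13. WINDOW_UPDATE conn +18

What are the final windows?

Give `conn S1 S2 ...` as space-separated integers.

Answer: 2 34 39 66

Derivation:
Op 1: conn=42 S1=49 S2=42 S3=49 blocked=[]
Op 2: conn=22 S1=29 S2=42 S3=49 blocked=[]
Op 3: conn=17 S1=29 S2=42 S3=44 blocked=[]
Op 4: conn=17 S1=29 S2=42 S3=52 blocked=[]
Op 5: conn=2 S1=29 S2=42 S3=37 blocked=[]
Op 6: conn=2 S1=29 S2=42 S3=46 blocked=[]
Op 7: conn=2 S1=29 S2=58 S3=46 blocked=[]
Op 8: conn=-11 S1=16 S2=58 S3=46 blocked=[1, 2, 3]
Op 9: conn=-11 S1=16 S2=58 S3=66 blocked=[1, 2, 3]
Op 10: conn=-11 S1=34 S2=58 S3=66 blocked=[1, 2, 3]
Op 11: conn=-30 S1=34 S2=39 S3=66 blocked=[1, 2, 3]
Op 12: conn=-16 S1=34 S2=39 S3=66 blocked=[1, 2, 3]
Op 13: conn=2 S1=34 S2=39 S3=66 blocked=[]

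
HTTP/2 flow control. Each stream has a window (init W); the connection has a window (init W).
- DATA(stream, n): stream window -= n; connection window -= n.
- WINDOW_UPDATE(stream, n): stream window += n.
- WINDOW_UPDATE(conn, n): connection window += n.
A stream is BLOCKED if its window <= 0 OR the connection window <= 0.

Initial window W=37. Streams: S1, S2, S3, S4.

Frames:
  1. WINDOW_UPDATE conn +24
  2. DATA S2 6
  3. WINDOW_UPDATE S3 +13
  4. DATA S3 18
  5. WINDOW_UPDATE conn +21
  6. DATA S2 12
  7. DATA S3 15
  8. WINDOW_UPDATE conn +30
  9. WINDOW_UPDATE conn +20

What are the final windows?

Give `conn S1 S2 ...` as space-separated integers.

Op 1: conn=61 S1=37 S2=37 S3=37 S4=37 blocked=[]
Op 2: conn=55 S1=37 S2=31 S3=37 S4=37 blocked=[]
Op 3: conn=55 S1=37 S2=31 S3=50 S4=37 blocked=[]
Op 4: conn=37 S1=37 S2=31 S3=32 S4=37 blocked=[]
Op 5: conn=58 S1=37 S2=31 S3=32 S4=37 blocked=[]
Op 6: conn=46 S1=37 S2=19 S3=32 S4=37 blocked=[]
Op 7: conn=31 S1=37 S2=19 S3=17 S4=37 blocked=[]
Op 8: conn=61 S1=37 S2=19 S3=17 S4=37 blocked=[]
Op 9: conn=81 S1=37 S2=19 S3=17 S4=37 blocked=[]

Answer: 81 37 19 17 37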